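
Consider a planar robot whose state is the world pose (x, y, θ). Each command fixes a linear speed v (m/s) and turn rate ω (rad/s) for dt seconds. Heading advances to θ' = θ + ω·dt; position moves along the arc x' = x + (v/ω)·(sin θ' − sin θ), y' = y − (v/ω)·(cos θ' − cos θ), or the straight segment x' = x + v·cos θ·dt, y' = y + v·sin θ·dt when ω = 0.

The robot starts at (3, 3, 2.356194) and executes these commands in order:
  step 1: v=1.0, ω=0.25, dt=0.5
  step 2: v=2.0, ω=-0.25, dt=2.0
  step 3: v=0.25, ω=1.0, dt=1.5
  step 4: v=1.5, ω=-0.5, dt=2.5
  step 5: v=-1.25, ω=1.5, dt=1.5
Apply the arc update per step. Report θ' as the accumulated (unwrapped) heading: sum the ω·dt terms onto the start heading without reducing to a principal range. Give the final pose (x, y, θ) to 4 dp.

step 1: θ'=2.4812 (R=4.0000) → pose (2.6253, 3.3306, 2.4812)
step 2: θ'=1.9812 (R=-8.0000) → pose (0.1971, 6.4568, 1.9812)
step 3: θ'=3.4812 (R=0.2500) → pose (-0.1155, 6.5927, 3.4812)
step 4: θ'=2.2312 (R=-3.0000) → pose (-3.4840, 7.5811, 2.2312)
step 5: θ'=4.4812 (R=-0.8333) → pose (-2.0148, 7.9013, 4.4812)

(-2.0148, 7.9013, 4.4812)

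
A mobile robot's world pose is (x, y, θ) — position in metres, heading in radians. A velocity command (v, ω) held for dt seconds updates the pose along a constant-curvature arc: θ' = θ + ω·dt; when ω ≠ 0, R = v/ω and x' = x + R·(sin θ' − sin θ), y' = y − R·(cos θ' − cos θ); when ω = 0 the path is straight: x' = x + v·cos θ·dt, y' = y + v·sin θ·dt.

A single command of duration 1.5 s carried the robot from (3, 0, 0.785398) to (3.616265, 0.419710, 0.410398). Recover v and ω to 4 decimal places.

v = 0.5000, ω = -0.2500

Δθ = 0.410398 − 0.785398 = -0.375000
ω = Δθ/dt = -0.375000/1.5 = -0.2500
R = Δx/(sin θ' − sin θ) = -2.0000
v = R·ω = -2.0000·-0.2500 = 0.5000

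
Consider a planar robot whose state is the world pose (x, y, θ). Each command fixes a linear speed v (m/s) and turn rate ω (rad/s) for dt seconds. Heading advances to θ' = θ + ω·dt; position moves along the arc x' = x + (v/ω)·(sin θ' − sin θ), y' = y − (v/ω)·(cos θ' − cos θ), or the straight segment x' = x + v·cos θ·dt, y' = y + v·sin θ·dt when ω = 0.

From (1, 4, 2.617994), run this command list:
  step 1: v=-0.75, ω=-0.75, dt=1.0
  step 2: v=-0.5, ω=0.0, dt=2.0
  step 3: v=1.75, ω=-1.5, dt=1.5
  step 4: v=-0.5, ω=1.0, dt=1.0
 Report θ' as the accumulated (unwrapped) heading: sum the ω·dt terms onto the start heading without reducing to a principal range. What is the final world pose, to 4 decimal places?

step 1: θ'=1.8680 (R=1.0000) → pose (1.4562, 3.4268, 1.8680)
step 2: θ'=1.8680 (straight) → pose (1.7490, 2.4707, 1.8680)
step 3: θ'=-0.3820 (R=-1.1667) → pose (3.2994, 3.8949, -0.3820)
step 4: θ'=0.6180 (R=-0.5000) → pose (2.8233, 3.8384, 0.6180)

(2.8233, 3.8384, 0.6180)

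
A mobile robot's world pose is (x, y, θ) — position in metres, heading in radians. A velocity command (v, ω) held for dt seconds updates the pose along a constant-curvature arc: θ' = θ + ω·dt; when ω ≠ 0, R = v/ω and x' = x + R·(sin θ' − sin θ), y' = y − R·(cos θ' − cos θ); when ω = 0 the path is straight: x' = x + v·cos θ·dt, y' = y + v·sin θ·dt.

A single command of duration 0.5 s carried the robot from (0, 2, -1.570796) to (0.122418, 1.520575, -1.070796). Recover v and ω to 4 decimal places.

v = 1.0000, ω = 1.0000

Δθ = -1.070796 − -1.570796 = 0.500000
ω = Δθ/dt = 0.500000/0.5 = 1.0000
R = −Δy/(cos θ' − cos θ) = 1.0000
v = R·ω = 1.0000·1.0000 = 1.0000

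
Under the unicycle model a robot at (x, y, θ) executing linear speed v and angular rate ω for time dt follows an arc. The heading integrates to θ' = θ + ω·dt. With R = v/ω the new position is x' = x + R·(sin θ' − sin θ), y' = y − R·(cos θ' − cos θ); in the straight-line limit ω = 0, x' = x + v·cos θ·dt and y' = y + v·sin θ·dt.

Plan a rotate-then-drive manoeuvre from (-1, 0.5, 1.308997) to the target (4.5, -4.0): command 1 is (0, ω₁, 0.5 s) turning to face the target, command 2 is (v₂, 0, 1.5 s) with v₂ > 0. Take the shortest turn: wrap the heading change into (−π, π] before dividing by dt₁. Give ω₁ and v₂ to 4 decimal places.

ω₁ = -3.9895, v₂ = 4.7376

heading to target = atan2(-4−0.5, 4.5−-1) = -0.6857
Δθ = wrap(-0.6857 − 1.3090) = -1.9947; ω₁ = Δθ/dt₁ = -3.9895
distance = √((4.5−-1)² + (-4−0.5)²) = 7.1063; v₂ = distance/dt₂ = 4.7376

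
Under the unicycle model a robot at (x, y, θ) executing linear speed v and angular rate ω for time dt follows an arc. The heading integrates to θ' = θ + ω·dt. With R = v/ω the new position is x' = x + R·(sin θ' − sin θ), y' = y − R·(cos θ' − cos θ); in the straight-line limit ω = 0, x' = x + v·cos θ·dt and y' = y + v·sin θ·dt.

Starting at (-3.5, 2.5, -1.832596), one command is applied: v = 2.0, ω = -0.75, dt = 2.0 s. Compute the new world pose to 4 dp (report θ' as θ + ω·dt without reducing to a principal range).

θ' = -1.8326 + -0.75·2.0 = -3.3326
R = v/ω = 2.0/-0.75 = -2.6667
x' = -3.5 + -2.6667·(sin -3.3326 − sin -1.8326) = -6.5821
y' = 2.5 − -2.6667·(cos -3.3326 − cos -1.8326) = 0.5720

(-6.5821, 0.5720, -3.3326)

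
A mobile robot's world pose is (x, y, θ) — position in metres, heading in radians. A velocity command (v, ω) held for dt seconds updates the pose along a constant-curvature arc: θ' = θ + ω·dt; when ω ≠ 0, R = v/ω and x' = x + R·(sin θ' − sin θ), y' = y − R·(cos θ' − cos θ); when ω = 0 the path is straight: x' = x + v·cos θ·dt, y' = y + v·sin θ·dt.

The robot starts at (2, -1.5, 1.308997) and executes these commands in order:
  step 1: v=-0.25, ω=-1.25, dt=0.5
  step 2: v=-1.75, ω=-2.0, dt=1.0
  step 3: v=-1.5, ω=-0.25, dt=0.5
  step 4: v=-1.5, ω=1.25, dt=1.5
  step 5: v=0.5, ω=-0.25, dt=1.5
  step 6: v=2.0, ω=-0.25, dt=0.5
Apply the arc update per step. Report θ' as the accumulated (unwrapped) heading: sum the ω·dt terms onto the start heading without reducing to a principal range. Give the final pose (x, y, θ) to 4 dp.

(0.4182, 0.7020, -0.0660)

step 1: θ'=0.6840 (R=0.2000) → pose (1.9332, -1.6032, 0.6840)
step 2: θ'=-1.3160 (R=0.8750) → pose (0.5335, -1.1456, -1.3160)
step 3: θ'=-1.4410 (R=6.0000) → pose (0.3903, -0.4099, -1.4410)
step 4: θ'=0.4340 (R=-1.2000) → pose (-1.3042, 0.5235, 0.4340)
step 5: θ'=0.0590 (R=-2.0000) → pose (-0.5811, 0.7055, 0.0590)
step 6: θ'=-0.0660 (R=-8.0000) → pose (0.4182, 0.7020, -0.0660)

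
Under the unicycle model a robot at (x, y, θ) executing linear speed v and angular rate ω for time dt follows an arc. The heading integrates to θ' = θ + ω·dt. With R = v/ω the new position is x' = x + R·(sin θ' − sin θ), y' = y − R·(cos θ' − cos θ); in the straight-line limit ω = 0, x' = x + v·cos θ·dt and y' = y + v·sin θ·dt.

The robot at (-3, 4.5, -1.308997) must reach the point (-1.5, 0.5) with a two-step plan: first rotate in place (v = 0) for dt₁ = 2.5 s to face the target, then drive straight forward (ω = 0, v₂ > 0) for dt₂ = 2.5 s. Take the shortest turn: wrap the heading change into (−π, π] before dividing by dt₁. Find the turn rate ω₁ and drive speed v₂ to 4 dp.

heading to target = atan2(0.5−4.5, -1.5−-3) = -1.2120
Δθ = wrap(-1.2120 − -1.3090) = 0.0970; ω₁ = Δθ/dt₁ = 0.0388
distance = √((-1.5−-3)² + (0.5−4.5)²) = 4.2720; v₂ = distance/dt₂ = 1.7088

ω₁ = 0.0388, v₂ = 1.7088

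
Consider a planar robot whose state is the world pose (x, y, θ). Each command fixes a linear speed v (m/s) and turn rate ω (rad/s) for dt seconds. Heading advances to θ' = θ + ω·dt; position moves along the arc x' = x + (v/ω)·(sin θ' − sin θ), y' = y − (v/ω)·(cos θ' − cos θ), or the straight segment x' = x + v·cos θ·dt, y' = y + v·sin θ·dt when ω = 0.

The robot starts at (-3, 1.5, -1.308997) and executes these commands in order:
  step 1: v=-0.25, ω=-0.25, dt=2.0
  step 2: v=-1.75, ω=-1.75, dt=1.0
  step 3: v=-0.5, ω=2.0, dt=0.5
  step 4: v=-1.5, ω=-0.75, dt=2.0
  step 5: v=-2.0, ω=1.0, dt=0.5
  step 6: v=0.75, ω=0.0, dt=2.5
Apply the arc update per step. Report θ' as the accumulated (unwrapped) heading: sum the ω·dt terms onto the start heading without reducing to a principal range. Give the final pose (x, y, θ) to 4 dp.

(0.3619, 2.3860, -3.5590)

step 1: θ'=-1.8090 (R=1.0000) → pose (-3.0058, 1.9948, -1.8090)
step 2: θ'=-3.5590 (R=1.0000) → pose (-1.6287, 2.6730, -3.5590)
step 3: θ'=-2.5590 (R=-0.2500) → pose (-1.3898, 2.6927, -2.5590)
step 4: θ'=-4.0590 (R=2.0000) → pose (1.2986, 2.2384, -4.0590)
step 5: θ'=-3.5590 (R=-2.0000) → pose (2.0759, 1.6259, -3.5590)
step 6: θ'=-3.5590 (straight) → pose (0.3619, 2.3860, -3.5590)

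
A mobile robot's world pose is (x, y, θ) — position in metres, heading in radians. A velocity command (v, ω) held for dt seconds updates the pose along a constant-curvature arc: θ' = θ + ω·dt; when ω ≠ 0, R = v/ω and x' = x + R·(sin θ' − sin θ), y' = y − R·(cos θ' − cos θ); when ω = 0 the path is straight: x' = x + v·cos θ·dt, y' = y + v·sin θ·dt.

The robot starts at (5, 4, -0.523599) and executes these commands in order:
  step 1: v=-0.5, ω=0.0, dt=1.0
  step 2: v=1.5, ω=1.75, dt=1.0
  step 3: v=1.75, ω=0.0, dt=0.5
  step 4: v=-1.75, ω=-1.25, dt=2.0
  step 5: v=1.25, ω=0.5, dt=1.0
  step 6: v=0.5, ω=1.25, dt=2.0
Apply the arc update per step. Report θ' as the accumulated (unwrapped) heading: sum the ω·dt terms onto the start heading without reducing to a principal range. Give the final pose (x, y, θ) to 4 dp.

(4.7596, 4.8810, 1.7264)

step 1: θ'=-0.5236 (straight) → pose (4.5670, 4.2500, -0.5236)
step 2: θ'=1.2264 (R=0.8571) → pose (5.8024, 4.7029, 1.2264)
step 3: θ'=1.2264 (straight) → pose (6.0978, 5.5265, 1.2264)
step 4: θ'=-1.2736 (R=1.4000) → pose (3.4414, 5.5892, -1.2736)
step 5: θ'=-0.7736 (R=2.5000) → pose (4.0850, 4.5328, -0.7736)
step 6: θ'=1.7264 (R=0.4000) → pose (4.7596, 4.8810, 1.7264)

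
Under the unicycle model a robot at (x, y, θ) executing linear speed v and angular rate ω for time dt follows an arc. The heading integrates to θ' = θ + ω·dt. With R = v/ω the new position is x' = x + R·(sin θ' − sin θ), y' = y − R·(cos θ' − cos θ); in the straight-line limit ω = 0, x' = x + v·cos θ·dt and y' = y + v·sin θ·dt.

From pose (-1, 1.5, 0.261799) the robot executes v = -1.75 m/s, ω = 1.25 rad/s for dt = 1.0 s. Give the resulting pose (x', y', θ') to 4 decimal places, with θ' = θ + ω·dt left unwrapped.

(-2.0352, 0.2303, 1.5118)

θ' = 0.2618 + 1.25·1.0 = 1.5118
R = v/ω = -1.75/1.25 = -1.4000
x' = -1 + -1.4000·(sin 1.5118 − sin 0.2618) = -2.0352
y' = 1.5 − -1.4000·(cos 1.5118 − cos 0.2618) = 0.2303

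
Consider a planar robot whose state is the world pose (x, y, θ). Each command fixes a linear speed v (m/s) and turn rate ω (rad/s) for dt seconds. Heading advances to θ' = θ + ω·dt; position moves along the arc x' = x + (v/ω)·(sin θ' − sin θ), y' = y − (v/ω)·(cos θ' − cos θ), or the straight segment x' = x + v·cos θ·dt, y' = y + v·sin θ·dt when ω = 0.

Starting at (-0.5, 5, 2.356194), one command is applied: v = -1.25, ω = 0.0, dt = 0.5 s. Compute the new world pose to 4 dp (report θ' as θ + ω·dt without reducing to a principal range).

(-0.0581, 4.5581, 2.3562)

θ' = 2.3562 + 0.0·0.5 = 2.3562
ω = 0 → straight: x' = -0.5 + -1.25·cos(2.3562)·0.5 = -0.0581
y' = 5 + -1.25·sin(2.3562)·0.5 = 4.5581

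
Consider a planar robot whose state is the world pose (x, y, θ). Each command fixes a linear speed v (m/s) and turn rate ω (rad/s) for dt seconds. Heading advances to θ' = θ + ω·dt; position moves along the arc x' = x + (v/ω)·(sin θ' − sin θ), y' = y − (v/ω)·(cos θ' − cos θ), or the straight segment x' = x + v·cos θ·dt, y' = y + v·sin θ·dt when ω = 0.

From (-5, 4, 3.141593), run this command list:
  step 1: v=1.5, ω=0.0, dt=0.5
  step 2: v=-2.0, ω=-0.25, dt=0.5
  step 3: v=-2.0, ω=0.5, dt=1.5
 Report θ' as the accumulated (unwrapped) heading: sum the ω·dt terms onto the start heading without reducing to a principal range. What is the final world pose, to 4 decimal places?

step 1: θ'=3.1416 (straight) → pose (-5.7500, 4.0000, 3.1416)
step 2: θ'=3.0166 (R=8.0000) → pose (-4.7526, 3.9376, 3.0166)
step 3: θ'=3.7666 (R=-4.0000) → pose (-1.9135, 4.6625, 3.7666)

(-1.9135, 4.6625, 3.7666)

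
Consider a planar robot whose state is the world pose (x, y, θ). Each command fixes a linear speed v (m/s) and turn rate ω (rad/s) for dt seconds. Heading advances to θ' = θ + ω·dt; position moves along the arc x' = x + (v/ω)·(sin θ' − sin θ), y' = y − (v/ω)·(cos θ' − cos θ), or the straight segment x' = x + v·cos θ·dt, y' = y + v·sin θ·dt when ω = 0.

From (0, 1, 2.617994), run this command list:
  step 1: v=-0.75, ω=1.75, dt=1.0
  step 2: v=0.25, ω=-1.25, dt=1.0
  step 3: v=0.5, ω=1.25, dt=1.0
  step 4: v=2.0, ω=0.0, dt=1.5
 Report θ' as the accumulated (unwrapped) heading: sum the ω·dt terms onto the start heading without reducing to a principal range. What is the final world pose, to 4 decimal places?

(-0.9741, -1.9946, 4.3680)

step 1: θ'=4.3680 (R=-0.4286) → pose (0.6177, 1.2265, 4.3680)
step 2: θ'=3.1180 (R=-0.2000) → pose (0.4247, 1.0940, 3.1180)
step 3: θ'=4.3680 (R=0.4000) → pose (0.0388, 0.8292, 4.3680)
step 4: θ'=4.3680 (straight) → pose (-0.9741, -1.9946, 4.3680)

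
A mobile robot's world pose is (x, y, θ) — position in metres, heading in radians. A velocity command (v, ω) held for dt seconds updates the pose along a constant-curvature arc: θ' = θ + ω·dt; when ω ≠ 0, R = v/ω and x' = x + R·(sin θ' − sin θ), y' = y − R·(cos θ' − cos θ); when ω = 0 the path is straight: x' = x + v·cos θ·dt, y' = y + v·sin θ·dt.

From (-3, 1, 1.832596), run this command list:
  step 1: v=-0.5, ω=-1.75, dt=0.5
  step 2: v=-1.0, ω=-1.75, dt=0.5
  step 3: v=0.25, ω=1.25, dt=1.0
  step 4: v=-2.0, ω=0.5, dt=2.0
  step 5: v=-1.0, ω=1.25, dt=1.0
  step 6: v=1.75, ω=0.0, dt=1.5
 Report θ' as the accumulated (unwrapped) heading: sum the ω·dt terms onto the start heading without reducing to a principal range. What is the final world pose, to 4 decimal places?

step 1: θ'=0.9576 (R=0.2857) → pose (-3.0423, 0.7616, 0.9576)
step 2: θ'=0.0826 (R=0.5714) → pose (-3.4625, 0.5210, 0.0826)
step 3: θ'=1.3326 (R=0.2000) → pose (-3.2846, 0.6731, 1.3326)
step 4: θ'=2.3326 (R=-4.0000) → pose (-2.2920, -3.0316, 2.3326)
step 5: θ'=3.5826 (R=-0.8000) → pose (-1.3716, -3.2029, 3.5826)
step 6: θ'=3.5826 (straight) → pose (-3.7455, -4.3233, 3.5826)

(-3.7455, -4.3233, 3.5826)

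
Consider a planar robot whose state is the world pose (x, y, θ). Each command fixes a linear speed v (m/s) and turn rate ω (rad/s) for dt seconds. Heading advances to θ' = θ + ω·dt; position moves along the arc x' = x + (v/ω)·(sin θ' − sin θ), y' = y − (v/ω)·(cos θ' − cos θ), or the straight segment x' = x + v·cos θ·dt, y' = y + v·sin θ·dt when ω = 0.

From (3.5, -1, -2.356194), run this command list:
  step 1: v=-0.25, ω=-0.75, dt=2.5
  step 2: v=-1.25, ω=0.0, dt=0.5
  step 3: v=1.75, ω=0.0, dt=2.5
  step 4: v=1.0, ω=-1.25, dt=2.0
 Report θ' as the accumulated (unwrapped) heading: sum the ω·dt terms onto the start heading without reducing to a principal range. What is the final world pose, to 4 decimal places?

step 1: θ'=-4.2312 (R=0.3333) → pose (4.0312, -1.0814, -4.2312)
step 2: θ'=-4.2312 (straight) → pose (4.3205, -1.6354, -4.2312)
step 3: θ'=-4.2312 (straight) → pose (2.2955, 2.2427, -4.2312)
step 4: θ'=-6.7312 (R=-0.8000) → pose (3.3512, 3.3341, -6.7312)

(3.3512, 3.3341, -6.7312)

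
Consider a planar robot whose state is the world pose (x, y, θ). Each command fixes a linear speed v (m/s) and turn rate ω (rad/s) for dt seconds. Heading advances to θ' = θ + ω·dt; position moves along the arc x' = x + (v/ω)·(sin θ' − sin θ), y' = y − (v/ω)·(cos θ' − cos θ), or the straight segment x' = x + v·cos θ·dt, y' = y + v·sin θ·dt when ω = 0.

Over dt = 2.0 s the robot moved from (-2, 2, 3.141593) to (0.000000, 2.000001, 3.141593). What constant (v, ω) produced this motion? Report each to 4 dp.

v = -1.0000, ω = 0.0000

Δθ = 3.141593 − 3.141593 = 0.000000
ω = Δθ/dt = 0.000000/2.0 = 0.0000
ω = 0 → v = (Δx·cos θ + Δy·sin θ)/dt = -1.0000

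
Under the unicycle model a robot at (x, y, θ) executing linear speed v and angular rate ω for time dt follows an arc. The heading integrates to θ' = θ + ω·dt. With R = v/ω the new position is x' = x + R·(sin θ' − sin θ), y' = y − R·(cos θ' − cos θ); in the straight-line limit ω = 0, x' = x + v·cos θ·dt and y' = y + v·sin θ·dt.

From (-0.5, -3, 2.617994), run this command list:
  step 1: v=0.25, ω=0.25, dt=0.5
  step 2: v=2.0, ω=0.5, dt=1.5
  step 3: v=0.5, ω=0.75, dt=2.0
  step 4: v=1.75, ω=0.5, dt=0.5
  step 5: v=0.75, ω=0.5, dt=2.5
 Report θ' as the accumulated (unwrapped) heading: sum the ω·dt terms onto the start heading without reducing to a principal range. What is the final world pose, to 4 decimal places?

step 1: θ'=2.7430 (R=1.0000) → pose (-0.6119, -2.9444, 2.7430)
step 2: θ'=3.4930 (R=4.0000) → pose (-3.5412, -2.8753, 3.4930)
step 3: θ'=4.9930 (R=0.6667) → pose (-3.9524, -3.6858, 4.9930)
step 4: θ'=5.2430 (R=3.5000) → pose (-3.6080, -4.4877, 5.2430)
step 5: θ'=6.4930 (R=1.5000) → pose (-2.0018, -5.1958, 6.4930)

(-2.0018, -5.1958, 6.4930)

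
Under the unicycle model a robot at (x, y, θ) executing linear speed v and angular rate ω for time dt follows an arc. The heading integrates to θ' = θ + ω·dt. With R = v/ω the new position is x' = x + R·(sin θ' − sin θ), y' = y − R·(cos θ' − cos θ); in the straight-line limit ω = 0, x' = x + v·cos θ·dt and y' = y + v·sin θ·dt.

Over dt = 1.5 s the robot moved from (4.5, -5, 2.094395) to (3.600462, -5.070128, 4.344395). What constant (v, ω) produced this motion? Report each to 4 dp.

Δθ = 4.344395 − 2.094395 = 2.250000
ω = Δθ/dt = 2.250000/1.5 = 1.5000
R = Δx/(sin θ' − sin θ) = 0.5000
v = R·ω = 0.5000·1.5000 = 0.7500

v = 0.7500, ω = 1.5000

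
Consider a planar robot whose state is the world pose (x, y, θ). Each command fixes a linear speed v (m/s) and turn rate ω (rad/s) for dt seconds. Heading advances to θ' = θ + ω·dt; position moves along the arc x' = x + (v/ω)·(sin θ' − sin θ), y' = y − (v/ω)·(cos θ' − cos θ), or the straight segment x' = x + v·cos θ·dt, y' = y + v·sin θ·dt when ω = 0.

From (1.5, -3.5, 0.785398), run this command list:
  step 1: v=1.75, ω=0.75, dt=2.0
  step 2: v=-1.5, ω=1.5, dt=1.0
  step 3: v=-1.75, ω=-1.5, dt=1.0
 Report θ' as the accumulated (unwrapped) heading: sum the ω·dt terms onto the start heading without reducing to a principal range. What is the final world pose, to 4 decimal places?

(4.5497, -0.6341, 2.2854)

step 1: θ'=2.2854 (R=2.3333) → pose (1.6126, -0.3210, 2.2854)
step 2: θ'=3.7854 (R=-1.0000) → pose (2.9682, -0.4655, 3.7854)
step 3: θ'=2.2854 (R=1.1667) → pose (4.5497, -0.6341, 2.2854)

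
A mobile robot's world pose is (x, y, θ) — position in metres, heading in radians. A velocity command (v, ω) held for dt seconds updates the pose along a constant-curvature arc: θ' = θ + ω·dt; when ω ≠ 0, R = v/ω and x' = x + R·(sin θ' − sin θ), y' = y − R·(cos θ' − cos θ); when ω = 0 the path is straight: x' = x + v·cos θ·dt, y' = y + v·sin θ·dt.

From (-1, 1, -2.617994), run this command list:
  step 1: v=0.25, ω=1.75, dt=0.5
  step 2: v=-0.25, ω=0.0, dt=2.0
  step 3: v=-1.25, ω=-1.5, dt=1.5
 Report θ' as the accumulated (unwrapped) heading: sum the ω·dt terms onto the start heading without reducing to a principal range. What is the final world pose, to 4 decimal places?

(0.4642, 1.7997, -3.9930)

step 1: θ'=-1.7430 (R=0.1429) → pose (-1.0693, 0.9008, -1.7430)
step 2: θ'=-1.7430 (straight) → pose (-0.9836, 1.3934, -1.7430)
step 3: θ'=-3.9930 (R=0.8333) → pose (0.4642, 1.7997, -3.9930)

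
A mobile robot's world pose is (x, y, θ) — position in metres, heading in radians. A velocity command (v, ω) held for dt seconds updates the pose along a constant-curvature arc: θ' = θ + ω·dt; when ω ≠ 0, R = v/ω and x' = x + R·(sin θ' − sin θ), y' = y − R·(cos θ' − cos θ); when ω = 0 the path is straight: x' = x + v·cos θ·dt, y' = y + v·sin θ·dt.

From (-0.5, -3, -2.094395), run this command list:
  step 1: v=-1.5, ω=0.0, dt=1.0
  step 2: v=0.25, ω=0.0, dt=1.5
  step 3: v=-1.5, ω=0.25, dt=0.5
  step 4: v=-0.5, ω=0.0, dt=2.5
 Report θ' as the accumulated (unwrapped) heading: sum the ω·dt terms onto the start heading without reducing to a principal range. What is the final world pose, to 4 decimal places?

(0.8811, -0.2025, -1.9694)

step 1: θ'=-2.0944 (straight) → pose (0.2500, -1.7010, -2.0944)
step 2: θ'=-2.0944 (straight) → pose (0.0625, -2.0257, -2.0944)
step 3: θ'=-1.9694 (R=-6.0000) → pose (0.3960, -1.3545, -1.9694)
step 4: θ'=-1.9694 (straight) → pose (0.8811, -0.2025, -1.9694)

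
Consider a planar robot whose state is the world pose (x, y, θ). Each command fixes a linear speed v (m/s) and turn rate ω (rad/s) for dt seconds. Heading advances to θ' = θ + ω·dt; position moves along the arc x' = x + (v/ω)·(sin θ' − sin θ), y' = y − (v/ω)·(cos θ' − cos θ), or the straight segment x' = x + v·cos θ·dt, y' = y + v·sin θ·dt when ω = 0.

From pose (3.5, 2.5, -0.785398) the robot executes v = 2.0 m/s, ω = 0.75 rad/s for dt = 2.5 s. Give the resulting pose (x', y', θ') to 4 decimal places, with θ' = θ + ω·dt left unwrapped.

θ' = -0.7854 + 0.75·2.5 = 1.0896
R = v/ω = 2.0/0.75 = 2.6667
x' = 3.5 + 2.6667·(sin 1.0896 − sin -0.7854) = 7.7495
y' = 2.5 − 2.6667·(cos 1.0896 − cos -0.7854) = 3.1514

(7.7495, 3.1514, 1.0896)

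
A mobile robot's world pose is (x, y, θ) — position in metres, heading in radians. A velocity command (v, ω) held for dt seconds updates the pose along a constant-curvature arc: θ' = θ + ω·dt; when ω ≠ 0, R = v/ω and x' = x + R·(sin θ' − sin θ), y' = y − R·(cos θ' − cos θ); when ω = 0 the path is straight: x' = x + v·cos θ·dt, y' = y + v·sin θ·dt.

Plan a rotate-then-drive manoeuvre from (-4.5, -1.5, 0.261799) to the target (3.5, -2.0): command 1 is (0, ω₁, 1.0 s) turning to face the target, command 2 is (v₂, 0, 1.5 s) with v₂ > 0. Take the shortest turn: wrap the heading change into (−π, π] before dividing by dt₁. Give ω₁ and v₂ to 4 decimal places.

ω₁ = -0.3242, v₂ = 5.3437

heading to target = atan2(-2−-1.5, 3.5−-4.5) = -0.0624
Δθ = wrap(-0.0624 − 0.2618) = -0.3242; ω₁ = Δθ/dt₁ = -0.3242
distance = √((3.5−-4.5)² + (-2−-1.5)²) = 8.0156; v₂ = distance/dt₂ = 5.3437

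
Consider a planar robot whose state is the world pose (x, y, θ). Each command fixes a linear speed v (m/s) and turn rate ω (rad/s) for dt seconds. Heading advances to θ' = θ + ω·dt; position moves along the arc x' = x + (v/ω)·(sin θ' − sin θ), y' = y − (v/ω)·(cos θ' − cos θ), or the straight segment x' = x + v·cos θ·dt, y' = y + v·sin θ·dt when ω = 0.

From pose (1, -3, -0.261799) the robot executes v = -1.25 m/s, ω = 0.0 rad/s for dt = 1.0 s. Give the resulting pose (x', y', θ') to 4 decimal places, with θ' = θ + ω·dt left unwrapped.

θ' = -0.2618 + 0.0·1.0 = -0.2618
ω = 0 → straight: x' = 1 + -1.25·cos(-0.2618)·1.0 = -0.2074
y' = -3 + -1.25·sin(-0.2618)·1.0 = -2.6765

(-0.2074, -2.6765, -0.2618)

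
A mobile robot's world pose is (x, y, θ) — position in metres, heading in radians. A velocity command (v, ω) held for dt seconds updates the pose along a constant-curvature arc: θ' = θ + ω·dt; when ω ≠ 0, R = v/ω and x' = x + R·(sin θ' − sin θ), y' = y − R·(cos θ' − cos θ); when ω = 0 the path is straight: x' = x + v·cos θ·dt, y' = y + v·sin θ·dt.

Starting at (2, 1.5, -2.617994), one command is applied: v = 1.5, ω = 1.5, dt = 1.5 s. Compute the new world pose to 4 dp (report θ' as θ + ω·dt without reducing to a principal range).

θ' = -2.6180 + 1.5·1.5 = -0.3680
R = v/ω = 1.5/1.5 = 1.0000
x' = 2 + 1.0000·(sin -0.3680 − sin -2.6180) = 2.1403
y' = 1.5 − 1.0000·(cos -0.3680 − cos -2.6180) = -0.2991

(2.1403, -0.2991, -0.3680)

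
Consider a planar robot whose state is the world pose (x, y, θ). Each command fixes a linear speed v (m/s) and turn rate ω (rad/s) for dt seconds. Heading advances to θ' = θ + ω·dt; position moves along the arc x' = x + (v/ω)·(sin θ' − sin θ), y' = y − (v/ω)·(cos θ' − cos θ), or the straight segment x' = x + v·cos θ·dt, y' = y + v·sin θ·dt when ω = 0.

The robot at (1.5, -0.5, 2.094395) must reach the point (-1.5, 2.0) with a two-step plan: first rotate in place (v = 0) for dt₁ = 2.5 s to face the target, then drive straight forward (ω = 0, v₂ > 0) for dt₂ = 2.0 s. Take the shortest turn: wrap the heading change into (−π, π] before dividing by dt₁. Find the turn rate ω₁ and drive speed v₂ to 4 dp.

ω₁ = 0.1410, v₂ = 1.9526

heading to target = atan2(2−-0.5, -1.5−1.5) = 2.4469
Δθ = wrap(2.4469 − 2.0944) = 0.3525; ω₁ = Δθ/dt₁ = 0.1410
distance = √((-1.5−1.5)² + (2−-0.5)²) = 3.9051; v₂ = distance/dt₂ = 1.9526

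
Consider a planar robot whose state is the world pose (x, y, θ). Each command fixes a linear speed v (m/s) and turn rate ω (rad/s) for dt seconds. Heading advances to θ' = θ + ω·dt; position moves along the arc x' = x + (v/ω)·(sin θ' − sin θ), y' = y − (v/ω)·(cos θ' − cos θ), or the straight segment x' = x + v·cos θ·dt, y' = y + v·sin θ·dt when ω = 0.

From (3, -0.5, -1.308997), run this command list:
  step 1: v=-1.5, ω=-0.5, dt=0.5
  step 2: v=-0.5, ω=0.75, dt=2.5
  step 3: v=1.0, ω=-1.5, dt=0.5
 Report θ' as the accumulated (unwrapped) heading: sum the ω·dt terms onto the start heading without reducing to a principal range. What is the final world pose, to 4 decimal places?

(2.5117, 0.8381, -0.4340)

step 1: θ'=-1.5590 (R=3.0000) → pose (2.8980, 0.2411, -1.5590)
step 2: θ'=0.3160 (R=-0.6667) → pose (2.0242, 0.8669, 0.3160)
step 3: θ'=-0.4340 (R=-0.6667) → pose (2.5117, 0.8381, -0.4340)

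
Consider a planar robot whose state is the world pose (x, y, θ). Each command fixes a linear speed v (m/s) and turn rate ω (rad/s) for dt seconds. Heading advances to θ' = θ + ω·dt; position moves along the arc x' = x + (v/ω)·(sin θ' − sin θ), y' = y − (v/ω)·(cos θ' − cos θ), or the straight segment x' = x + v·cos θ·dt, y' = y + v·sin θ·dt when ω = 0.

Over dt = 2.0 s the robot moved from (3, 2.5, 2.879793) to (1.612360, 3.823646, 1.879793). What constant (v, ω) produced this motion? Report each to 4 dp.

v = 1.0000, ω = -0.5000

Δθ = 1.879793 − 2.879793 = -1.000000
ω = Δθ/dt = -1.000000/2.0 = -0.5000
R = Δx/(sin θ' − sin θ) = -2.0000
v = R·ω = -2.0000·-0.5000 = 1.0000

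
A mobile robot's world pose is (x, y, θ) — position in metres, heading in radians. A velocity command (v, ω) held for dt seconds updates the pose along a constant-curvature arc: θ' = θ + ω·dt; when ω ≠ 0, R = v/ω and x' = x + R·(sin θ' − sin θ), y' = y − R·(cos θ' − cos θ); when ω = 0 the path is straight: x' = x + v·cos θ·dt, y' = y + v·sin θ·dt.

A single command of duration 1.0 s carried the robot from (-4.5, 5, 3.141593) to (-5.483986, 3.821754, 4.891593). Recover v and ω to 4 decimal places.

v = 1.7500, ω = 1.7500

Δθ = 4.891593 − 3.141593 = 1.750000
ω = Δθ/dt = 1.750000/1.0 = 1.7500
R = −Δy/(cos θ' − cos θ) = 1.0000
v = R·ω = 1.0000·1.7500 = 1.7500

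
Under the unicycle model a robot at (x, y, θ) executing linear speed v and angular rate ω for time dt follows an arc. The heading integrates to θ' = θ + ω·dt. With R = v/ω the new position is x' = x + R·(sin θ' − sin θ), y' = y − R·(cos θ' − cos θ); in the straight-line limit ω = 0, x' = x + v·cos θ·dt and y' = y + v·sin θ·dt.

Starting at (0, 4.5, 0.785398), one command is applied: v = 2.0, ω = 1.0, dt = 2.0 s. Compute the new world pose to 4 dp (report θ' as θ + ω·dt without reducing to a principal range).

θ' = 0.7854 + 1.0·2.0 = 2.7854
R = v/ω = 2.0/1.0 = 2.0000
x' = 0 + 2.0000·(sin 2.7854 − sin 0.7854) = -0.7168
y' = 4.5 − 2.0000·(cos 2.7854 − cos 0.7854) = 7.7887

(-0.7168, 7.7887, 2.7854)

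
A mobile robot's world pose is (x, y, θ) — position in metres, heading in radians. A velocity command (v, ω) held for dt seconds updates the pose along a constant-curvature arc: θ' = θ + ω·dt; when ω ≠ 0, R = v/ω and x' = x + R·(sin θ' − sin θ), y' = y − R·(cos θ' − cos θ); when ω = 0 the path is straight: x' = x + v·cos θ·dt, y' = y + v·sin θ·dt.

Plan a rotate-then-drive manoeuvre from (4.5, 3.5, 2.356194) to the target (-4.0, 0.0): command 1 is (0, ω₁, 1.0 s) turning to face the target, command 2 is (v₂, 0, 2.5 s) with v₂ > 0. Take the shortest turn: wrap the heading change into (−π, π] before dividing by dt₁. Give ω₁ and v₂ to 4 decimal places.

ω₁ = 1.1760, v₂ = 3.6770

heading to target = atan2(0−3.5, -4−4.5) = -2.7510
Δθ = wrap(-2.7510 − 2.3562) = 1.1760; ω₁ = Δθ/dt₁ = 1.1760
distance = √((-4−4.5)² + (0−3.5)²) = 9.1924; v₂ = distance/dt₂ = 3.6770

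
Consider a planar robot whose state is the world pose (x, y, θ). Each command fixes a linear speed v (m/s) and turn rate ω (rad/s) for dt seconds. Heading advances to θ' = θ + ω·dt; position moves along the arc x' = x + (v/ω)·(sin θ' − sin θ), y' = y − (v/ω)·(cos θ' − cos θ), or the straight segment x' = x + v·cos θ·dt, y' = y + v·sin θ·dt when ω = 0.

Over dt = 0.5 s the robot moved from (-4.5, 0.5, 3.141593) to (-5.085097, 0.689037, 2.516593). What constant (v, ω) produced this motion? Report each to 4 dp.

Δθ = 2.516593 − 3.141593 = -0.625000
ω = Δθ/dt = -0.625000/0.5 = -1.2500
R = Δx/(sin θ' − sin θ) = -1.0000
v = R·ω = -1.0000·-1.2500 = 1.2500

v = 1.2500, ω = -1.2500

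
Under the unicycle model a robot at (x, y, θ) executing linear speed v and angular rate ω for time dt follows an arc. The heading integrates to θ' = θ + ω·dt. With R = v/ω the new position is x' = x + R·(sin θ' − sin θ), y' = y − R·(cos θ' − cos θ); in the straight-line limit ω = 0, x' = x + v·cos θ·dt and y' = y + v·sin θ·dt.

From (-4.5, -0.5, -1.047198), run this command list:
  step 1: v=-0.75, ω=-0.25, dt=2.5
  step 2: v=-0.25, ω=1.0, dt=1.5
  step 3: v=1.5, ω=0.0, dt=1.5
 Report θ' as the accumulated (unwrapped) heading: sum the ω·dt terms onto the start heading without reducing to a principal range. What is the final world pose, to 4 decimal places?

step 1: θ'=-1.6722 (R=3.0000) → pose (-4.8865, 1.3037, -1.6722)
step 2: θ'=-0.1722 (R=-0.2500) → pose (-5.0924, 1.5753, -0.1722)
step 3: θ'=-0.1722 (straight) → pose (-2.8757, 1.1898, -0.1722)

(-2.8757, 1.1898, -0.1722)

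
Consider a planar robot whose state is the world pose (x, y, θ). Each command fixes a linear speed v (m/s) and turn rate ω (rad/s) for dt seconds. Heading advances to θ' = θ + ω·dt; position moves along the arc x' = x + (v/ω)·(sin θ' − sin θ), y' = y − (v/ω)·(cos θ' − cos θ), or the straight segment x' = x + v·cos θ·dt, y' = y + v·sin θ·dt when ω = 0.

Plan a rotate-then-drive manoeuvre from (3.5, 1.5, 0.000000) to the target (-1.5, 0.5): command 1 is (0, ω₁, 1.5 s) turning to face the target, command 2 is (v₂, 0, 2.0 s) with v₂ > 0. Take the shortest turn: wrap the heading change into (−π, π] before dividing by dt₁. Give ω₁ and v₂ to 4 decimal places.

heading to target = atan2(0.5−1.5, -1.5−3.5) = -2.9442
Δθ = wrap(-2.9442 − 0.0000) = -2.9442; ω₁ = Δθ/dt₁ = -1.9628
distance = √((-1.5−3.5)² + (0.5−1.5)²) = 5.0990; v₂ = distance/dt₂ = 2.5495

ω₁ = -1.9628, v₂ = 2.5495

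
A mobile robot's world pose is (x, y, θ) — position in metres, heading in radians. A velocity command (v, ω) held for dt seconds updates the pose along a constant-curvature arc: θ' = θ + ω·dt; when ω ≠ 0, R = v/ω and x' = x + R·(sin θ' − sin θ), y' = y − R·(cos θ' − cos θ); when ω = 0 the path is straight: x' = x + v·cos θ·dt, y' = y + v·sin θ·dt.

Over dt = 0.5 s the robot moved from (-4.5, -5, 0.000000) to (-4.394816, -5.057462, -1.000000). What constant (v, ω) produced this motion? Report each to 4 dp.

Δθ = -1.000000 − 0.000000 = -1.000000
ω = Δθ/dt = -1.000000/0.5 = -2.0000
R = Δx/(sin θ' − sin θ) = -0.1250
v = R·ω = -0.1250·-2.0000 = 0.2500

v = 0.2500, ω = -2.0000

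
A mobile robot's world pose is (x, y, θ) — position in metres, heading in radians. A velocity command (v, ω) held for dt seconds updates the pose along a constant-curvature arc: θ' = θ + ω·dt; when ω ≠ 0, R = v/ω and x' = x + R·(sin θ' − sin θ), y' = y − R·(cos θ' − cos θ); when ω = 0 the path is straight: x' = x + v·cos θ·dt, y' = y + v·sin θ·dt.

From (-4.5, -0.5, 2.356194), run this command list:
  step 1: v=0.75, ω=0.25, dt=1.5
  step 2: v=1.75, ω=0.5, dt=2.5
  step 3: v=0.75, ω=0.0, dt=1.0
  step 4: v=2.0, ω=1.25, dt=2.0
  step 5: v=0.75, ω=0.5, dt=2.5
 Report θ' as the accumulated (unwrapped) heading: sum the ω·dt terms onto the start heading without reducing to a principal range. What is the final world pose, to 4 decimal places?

step 1: θ'=2.7312 (R=3.0000) → pose (-5.4244, 0.1296, 2.7312)
step 2: θ'=3.9812 (R=3.5000) → pose (-9.4261, -0.7426, 3.9812)
step 3: θ'=3.9812 (straight) → pose (-9.9269, -1.3009, 3.9812)
step 4: θ'=6.4812 (R=1.6000) → pose (-8.4212, -3.9381, 6.4812)
step 5: θ'=7.7312 (R=1.5000) → pose (-7.2276, -2.6511, 7.7312)

(-7.2276, -2.6511, 7.7312)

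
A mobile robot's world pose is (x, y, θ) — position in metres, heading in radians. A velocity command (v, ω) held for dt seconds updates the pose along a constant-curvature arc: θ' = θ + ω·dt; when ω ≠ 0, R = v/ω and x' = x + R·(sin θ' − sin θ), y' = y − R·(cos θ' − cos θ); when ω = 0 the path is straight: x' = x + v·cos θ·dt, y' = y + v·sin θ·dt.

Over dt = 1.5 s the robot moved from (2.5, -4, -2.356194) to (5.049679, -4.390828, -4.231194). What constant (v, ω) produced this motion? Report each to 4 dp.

v = -2.0000, ω = -1.2500

Δθ = -4.231194 − -2.356194 = -1.875000
ω = Δθ/dt = -1.875000/1.5 = -1.2500
R = Δx/(sin θ' − sin θ) = 1.6000
v = R·ω = 1.6000·-1.2500 = -2.0000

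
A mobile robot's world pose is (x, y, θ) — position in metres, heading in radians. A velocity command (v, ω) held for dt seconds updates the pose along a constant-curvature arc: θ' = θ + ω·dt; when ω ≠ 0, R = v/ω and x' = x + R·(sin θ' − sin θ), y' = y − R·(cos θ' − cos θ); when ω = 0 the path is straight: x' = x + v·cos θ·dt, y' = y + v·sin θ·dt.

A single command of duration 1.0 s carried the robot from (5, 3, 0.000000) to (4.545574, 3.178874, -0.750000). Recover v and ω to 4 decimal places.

v = -0.5000, ω = -0.7500

Δθ = -0.750000 − 0.000000 = -0.750000
ω = Δθ/dt = -0.750000/1.0 = -0.7500
R = Δx/(sin θ' − sin θ) = 0.6667
v = R·ω = 0.6667·-0.7500 = -0.5000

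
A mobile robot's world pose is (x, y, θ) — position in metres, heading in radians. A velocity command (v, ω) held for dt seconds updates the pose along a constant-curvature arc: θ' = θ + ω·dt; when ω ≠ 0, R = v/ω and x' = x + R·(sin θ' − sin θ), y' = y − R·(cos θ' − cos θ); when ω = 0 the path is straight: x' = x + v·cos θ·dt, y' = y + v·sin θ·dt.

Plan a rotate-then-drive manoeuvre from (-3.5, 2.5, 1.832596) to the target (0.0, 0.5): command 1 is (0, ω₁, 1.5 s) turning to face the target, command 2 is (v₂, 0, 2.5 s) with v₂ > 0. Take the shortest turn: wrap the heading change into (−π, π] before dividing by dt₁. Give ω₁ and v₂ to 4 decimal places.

heading to target = atan2(0.5−2.5, 0−-3.5) = -0.5191
Δθ = wrap(-0.5191 − 1.8326) = -2.3517; ω₁ = Δθ/dt₁ = -1.5678
distance = √((0−-3.5)² + (0.5−2.5)²) = 4.0311; v₂ = distance/dt₂ = 1.6125

ω₁ = -1.5678, v₂ = 1.6125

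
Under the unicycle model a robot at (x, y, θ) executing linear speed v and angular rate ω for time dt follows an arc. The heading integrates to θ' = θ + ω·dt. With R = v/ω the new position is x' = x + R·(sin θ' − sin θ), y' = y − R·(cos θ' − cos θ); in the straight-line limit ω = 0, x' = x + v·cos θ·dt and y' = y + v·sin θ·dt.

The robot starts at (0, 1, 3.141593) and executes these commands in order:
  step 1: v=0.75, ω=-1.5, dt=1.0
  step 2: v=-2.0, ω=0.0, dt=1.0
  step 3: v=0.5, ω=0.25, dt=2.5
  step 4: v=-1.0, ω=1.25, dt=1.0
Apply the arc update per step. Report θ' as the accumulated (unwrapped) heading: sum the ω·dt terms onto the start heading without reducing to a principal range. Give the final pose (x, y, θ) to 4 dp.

(0.0899, 0.3786, 3.5166)

step 1: θ'=1.6416 (R=-0.5000) → pose (-0.4987, 1.4646, 1.6416)
step 2: θ'=1.6416 (straight) → pose (-0.3573, -0.5304, 1.6416)
step 3: θ'=2.2666 (R=2.0000) → pose (-0.8172, 0.6102, 2.2666)
step 4: θ'=3.5166 (R=-0.8000) → pose (0.0899, 0.3786, 3.5166)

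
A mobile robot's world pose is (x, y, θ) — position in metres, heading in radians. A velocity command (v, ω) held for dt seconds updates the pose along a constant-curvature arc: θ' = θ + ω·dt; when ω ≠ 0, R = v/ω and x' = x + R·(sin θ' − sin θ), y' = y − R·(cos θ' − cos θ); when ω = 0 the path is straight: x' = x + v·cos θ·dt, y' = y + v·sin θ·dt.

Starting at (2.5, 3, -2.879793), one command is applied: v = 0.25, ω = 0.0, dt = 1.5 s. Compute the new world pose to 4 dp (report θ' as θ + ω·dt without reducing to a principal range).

θ' = -2.8798 + 0.0·1.5 = -2.8798
ω = 0 → straight: x' = 2.5 + 0.25·cos(-2.8798)·1.5 = 2.1378
y' = 3 + 0.25·sin(-2.8798)·1.5 = 2.9029

(2.1378, 2.9029, -2.8798)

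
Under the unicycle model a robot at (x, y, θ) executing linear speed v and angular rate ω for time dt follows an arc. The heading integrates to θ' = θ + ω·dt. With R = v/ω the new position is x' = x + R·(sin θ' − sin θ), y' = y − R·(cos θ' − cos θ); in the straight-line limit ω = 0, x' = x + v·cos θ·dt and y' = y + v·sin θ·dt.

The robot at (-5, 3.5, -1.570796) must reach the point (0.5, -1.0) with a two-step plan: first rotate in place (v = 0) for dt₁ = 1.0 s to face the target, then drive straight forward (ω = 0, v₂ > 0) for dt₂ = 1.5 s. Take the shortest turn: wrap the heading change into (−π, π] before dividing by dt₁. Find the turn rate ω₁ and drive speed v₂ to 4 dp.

heading to target = atan2(-1−3.5, 0.5−-5) = -0.6857
Δθ = wrap(-0.6857 − -1.5708) = 0.8851; ω₁ = Δθ/dt₁ = 0.8851
distance = √((0.5−-5)² + (-1−3.5)²) = 7.1063; v₂ = distance/dt₂ = 4.7376

ω₁ = 0.8851, v₂ = 4.7376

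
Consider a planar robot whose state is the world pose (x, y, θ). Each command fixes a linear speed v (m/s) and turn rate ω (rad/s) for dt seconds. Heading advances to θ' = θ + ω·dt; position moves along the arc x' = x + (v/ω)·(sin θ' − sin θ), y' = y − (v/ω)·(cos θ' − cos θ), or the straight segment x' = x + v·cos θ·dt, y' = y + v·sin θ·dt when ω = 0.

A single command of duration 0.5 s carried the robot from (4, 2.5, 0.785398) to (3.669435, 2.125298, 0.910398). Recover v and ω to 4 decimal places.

v = -1.0000, ω = 0.2500

Δθ = 0.910398 − 0.785398 = 0.125000
ω = Δθ/dt = 0.125000/0.5 = 0.2500
R = −Δy/(cos θ' − cos θ) = -4.0000
v = R·ω = -4.0000·0.2500 = -1.0000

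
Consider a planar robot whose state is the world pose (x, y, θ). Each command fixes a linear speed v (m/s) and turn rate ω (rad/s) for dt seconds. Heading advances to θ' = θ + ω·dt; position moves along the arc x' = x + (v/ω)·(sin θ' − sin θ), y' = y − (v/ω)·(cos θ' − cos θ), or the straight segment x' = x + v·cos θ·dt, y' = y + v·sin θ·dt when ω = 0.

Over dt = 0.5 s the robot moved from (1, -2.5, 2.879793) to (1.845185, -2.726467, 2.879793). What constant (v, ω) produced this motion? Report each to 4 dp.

Δθ = 2.879793 − 2.879793 = 0.000000
ω = Δθ/dt = 0.000000/0.5 = 0.0000
ω = 0 → v = (Δx·cos θ + Δy·sin θ)/dt = -1.7500

v = -1.7500, ω = 0.0000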